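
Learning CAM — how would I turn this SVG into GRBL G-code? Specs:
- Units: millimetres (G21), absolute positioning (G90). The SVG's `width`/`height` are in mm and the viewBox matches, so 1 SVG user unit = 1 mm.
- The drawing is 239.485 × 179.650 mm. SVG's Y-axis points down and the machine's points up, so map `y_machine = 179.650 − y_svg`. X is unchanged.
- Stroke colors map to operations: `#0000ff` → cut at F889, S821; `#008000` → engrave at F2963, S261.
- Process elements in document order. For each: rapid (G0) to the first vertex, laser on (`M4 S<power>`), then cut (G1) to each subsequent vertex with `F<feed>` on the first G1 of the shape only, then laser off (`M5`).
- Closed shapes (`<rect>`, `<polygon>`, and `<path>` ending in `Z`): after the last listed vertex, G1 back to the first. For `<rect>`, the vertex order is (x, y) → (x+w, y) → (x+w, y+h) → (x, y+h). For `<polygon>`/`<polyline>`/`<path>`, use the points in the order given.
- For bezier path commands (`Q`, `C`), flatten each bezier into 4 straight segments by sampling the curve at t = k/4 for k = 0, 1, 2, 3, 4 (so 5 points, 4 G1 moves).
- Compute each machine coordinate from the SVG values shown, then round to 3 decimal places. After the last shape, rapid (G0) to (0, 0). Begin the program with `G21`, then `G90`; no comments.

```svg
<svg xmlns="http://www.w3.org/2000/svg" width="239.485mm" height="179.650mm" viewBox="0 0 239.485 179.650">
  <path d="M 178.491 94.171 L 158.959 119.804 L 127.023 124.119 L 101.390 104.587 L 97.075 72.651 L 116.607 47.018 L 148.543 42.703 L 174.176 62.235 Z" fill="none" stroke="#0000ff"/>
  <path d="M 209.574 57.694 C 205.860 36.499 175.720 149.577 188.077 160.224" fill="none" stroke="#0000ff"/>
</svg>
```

1 u = 1 mm; y_m = 179.650 − y.

[1] `<path>` regular polygon, #0000ff→cut S821 F889: (178.491,85.479) → (158.959,59.846) → (127.023,55.531) → (101.390,75.063) → (97.075,106.999) → (116.607,132.632) → (148.543,136.947) → (174.176,117.415) → (178.491,85.479) (closed)

[2] `<path>` cubic bezier, #0000ff→cut S821 F889: (209.574,121.956) → (202.911,116.375) → (192.799,82.632) → (185.701,42.919) → (188.077,19.426)

G21
G90
G0 X178.491 Y85.479
M4 S821
G1 X158.959 Y59.846 F889
G1 X127.023 Y55.531
G1 X101.390 Y75.063
G1 X97.075 Y106.999
G1 X116.607 Y132.632
G1 X148.543 Y136.947
G1 X174.176 Y117.415
G1 X178.491 Y85.479
M5
G0 X209.574 Y121.956
M4 S821
G1 X202.911 Y116.375 F889
G1 X192.799 Y82.632
G1 X185.701 Y42.919
G1 X188.077 Y19.426
M5
G0 X0.000 Y0.000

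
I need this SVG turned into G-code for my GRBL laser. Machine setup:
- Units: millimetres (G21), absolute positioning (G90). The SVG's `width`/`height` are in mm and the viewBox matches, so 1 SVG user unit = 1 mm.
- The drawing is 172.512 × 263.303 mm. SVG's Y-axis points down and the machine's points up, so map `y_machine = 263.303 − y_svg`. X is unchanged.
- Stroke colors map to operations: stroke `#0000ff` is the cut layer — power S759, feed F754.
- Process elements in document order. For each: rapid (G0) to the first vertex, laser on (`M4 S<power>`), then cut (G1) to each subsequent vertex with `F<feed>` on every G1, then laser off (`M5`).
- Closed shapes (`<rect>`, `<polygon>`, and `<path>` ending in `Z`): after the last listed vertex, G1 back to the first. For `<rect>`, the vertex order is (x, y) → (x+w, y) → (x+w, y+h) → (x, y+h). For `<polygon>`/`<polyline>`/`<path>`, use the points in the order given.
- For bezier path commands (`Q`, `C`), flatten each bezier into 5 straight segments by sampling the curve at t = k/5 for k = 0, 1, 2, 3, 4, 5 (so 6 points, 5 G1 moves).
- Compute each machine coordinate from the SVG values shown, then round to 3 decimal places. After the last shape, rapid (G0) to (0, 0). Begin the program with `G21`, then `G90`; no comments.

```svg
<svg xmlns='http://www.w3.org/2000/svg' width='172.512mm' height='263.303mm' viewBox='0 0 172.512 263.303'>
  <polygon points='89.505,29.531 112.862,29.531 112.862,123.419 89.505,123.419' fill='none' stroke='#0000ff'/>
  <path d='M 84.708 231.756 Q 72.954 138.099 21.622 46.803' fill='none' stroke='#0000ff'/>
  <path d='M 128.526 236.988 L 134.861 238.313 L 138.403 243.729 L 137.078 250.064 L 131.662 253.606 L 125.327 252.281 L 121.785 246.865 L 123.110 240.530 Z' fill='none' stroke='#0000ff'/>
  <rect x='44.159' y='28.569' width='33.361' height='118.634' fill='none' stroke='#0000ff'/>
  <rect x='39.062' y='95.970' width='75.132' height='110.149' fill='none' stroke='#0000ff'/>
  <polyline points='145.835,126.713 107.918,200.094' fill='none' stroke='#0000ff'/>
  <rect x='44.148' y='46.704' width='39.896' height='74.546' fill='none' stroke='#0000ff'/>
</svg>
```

Since the viewBox matches the mm dimensions, user units are millimetres directly. The only transform is the Y-flip y_m = 263.303 − y_svg.

Shape 1 is a rectangle drawn with `<polygon>`. Its stroke #0000ff means cut at S759, F754. After flipping Y the toolpath is (89.505,233.772) → (112.862,233.772) → (112.862,139.884) → (89.505,139.884) → (89.505,233.772), returning to the start.

Shape 2 is a quadratic bezier drawn with `<path>`. Its stroke #0000ff means cut at S759, F754. After flipping Y the toolpath is (84.708,31.547) → (78.423,68.915) → (68.972,106.095) → (56.355,143.085) → (40.572,179.887) → (21.622,216.500).

Shape 3 is a regular polygon drawn with `<path>`. Its stroke #0000ff means cut at S759, F754. After flipping Y the toolpath is (128.526,26.315) → (134.861,24.990) → (138.403,19.574) → (137.078,13.239) → (131.662,9.697) → (125.327,11.022) → (121.785,16.438) → (123.110,22.773) → (128.526,26.315), returning to the start.

Shape 4 is a rectangle drawn with `<rect>`. Its stroke #0000ff means cut at S759, F754. After flipping Y the toolpath is (44.159,234.734) → (77.520,234.734) → (77.520,116.100) → (44.159,116.100) → (44.159,234.734), returning to the start.

Shape 5 is a rectangle drawn with `<rect>`. Its stroke #0000ff means cut at S759, F754. After flipping Y the toolpath is (39.062,167.333) → (114.194,167.333) → (114.194,57.184) → (39.062,57.184) → (39.062,167.333), returning to the start.

Shape 6 is a line segment drawn with `<polyline>`. Its stroke #0000ff means cut at S759, F754. After flipping Y the toolpath is (145.835,136.590) → (107.918,63.209).

Shape 7 is a rectangle drawn with `<rect>`. Its stroke #0000ff means cut at S759, F754. After flipping Y the toolpath is (44.148,216.599) → (84.044,216.599) → (84.044,142.053) → (44.148,142.053) → (44.148,216.599), returning to the start.

G21
G90
G0 X89.505 Y233.772
M4 S759
G1 X112.862 Y233.772 F754
G1 X112.862 Y139.884 F754
G1 X89.505 Y139.884 F754
G1 X89.505 Y233.772 F754
M5
G0 X84.708 Y31.547
M4 S759
G1 X78.423 Y68.915 F754
G1 X68.972 Y106.095 F754
G1 X56.355 Y143.085 F754
G1 X40.572 Y179.887 F754
G1 X21.622 Y216.500 F754
M5
G0 X128.526 Y26.315
M4 S759
G1 X134.861 Y24.990 F754
G1 X138.403 Y19.574 F754
G1 X137.078 Y13.239 F754
G1 X131.662 Y9.697 F754
G1 X125.327 Y11.022 F754
G1 X121.785 Y16.438 F754
G1 X123.110 Y22.773 F754
G1 X128.526 Y26.315 F754
M5
G0 X44.159 Y234.734
M4 S759
G1 X77.520 Y234.734 F754
G1 X77.520 Y116.100 F754
G1 X44.159 Y116.100 F754
G1 X44.159 Y234.734 F754
M5
G0 X39.062 Y167.333
M4 S759
G1 X114.194 Y167.333 F754
G1 X114.194 Y57.184 F754
G1 X39.062 Y57.184 F754
G1 X39.062 Y167.333 F754
M5
G0 X145.835 Y136.590
M4 S759
G1 X107.918 Y63.209 F754
M5
G0 X44.148 Y216.599
M4 S759
G1 X84.044 Y216.599 F754
G1 X84.044 Y142.053 F754
G1 X44.148 Y142.053 F754
G1 X44.148 Y216.599 F754
M5
G0 X0.000 Y0.000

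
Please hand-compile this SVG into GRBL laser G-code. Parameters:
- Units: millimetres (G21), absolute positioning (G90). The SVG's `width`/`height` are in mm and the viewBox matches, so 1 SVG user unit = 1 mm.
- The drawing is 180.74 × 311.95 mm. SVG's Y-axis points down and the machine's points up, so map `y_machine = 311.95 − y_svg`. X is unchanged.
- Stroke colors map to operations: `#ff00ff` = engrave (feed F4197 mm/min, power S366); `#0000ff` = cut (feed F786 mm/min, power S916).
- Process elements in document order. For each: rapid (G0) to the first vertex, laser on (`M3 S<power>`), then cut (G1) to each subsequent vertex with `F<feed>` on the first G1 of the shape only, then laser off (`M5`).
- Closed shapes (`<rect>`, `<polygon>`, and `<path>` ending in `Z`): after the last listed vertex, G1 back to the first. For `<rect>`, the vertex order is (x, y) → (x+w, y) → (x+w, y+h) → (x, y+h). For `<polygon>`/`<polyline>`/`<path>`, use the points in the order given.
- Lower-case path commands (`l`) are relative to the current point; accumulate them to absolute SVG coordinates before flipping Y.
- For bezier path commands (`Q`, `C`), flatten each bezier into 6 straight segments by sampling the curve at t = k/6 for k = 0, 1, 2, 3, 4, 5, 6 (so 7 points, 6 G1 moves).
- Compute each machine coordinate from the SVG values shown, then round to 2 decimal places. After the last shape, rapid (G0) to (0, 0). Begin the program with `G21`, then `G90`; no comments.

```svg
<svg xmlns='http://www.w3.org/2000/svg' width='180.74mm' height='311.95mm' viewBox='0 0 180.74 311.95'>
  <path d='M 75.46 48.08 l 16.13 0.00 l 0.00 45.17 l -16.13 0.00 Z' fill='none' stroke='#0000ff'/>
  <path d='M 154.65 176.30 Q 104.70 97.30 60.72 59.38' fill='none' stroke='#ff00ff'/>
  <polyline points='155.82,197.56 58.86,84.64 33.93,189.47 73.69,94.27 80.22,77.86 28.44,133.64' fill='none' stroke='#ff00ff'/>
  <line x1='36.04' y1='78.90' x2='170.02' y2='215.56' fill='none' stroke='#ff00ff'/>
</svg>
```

G21
G90
G0 X75.46 Y263.87
M3 S916
G1 X91.59 Y263.87 F786
G1 X91.59 Y218.70
G1 X75.46 Y218.70
G1 X75.46 Y263.87
M5
G0 X154.65 Y135.65
M3 S366
G1 X138.17 Y160.84 F4197
G1 X122.01 Y183.75
G1 X106.19 Y204.38
G1 X90.70 Y222.73
G1 X75.55 Y238.79
G1 X60.72 Y252.57
M5
G0 X155.82 Y114.39
M3 S366
G1 X58.86 Y227.31 F4197
G1 X33.93 Y122.48
G1 X73.69 Y217.68
G1 X80.22 Y234.09
G1 X28.44 Y178.31
M5
G0 X36.04 Y233.05
M3 S366
G1 X170.02 Y96.39 F4197
M5
G0 X0.00 Y0.00

viewBox `0 0 180.74 311.95` with mm width/height → 1 unit = 1 mm. Flip: y_m = 311.95 − y_svg.

**Shape 1** — `<path>` rectangle, stroke `#0000ff` → cut (S916, F786). Machine vertices: (75.46,263.87) → (91.59,263.87) → (91.59,218.70) → (75.46,218.70) → (75.46,263.87). Closed: final G1 returns to the first vertex.

**Shape 2** — `<path>` quadratic bezier, stroke `#ff00ff` → engrave (S366, F4197). Control points (SVG): P0=(154.65,176.30), P1=(104.70,97.30), P2=(60.72,59.38); sampled at t=k/6. Machine vertices: (154.65,135.65) → (138.17,160.84) → (122.01,183.75) → (106.19,204.38) → (90.70,222.73) → (75.55,238.79) → (60.72,252.57). Open path.

**Shape 3** — `<polyline>` open polyline, stroke `#ff00ff` → engrave (S366, F4197). Machine vertices: (155.82,114.39) → (58.86,227.31) → (33.93,122.48) → (73.69,217.68) → (80.22,234.09) → (28.44,178.31). Open path.

**Shape 4** — `<line>` line segment, stroke `#ff00ff` → engrave (S366, F4197). Machine vertices: (36.04,233.05) → (170.02,96.39). Open path.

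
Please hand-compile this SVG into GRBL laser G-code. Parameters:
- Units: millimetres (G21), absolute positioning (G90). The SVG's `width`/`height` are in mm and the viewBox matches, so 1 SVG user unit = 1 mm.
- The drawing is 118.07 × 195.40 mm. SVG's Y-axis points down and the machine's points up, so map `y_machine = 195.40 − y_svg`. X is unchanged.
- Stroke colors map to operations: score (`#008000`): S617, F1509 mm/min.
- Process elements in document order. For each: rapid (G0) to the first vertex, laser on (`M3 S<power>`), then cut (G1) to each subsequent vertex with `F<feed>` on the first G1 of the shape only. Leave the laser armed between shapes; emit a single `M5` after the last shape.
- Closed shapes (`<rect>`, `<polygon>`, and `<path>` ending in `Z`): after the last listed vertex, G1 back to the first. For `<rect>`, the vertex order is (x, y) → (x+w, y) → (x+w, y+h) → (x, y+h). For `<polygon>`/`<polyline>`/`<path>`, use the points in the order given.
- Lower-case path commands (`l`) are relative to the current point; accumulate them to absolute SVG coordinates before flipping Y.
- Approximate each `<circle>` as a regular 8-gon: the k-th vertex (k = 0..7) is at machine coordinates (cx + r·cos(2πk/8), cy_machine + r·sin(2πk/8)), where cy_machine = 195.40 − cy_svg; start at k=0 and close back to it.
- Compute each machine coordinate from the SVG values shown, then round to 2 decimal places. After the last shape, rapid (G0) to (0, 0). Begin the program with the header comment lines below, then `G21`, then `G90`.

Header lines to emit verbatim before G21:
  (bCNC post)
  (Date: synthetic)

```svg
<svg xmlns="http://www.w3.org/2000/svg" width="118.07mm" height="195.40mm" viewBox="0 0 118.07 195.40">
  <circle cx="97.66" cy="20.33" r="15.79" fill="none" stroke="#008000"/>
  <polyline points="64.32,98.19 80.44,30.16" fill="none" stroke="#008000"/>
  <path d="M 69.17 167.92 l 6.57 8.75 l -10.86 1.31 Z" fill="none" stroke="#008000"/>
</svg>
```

(bCNC post)
(Date: synthetic)
G21
G90
G0 X113.45 Y175.07
M3 S617
G1 X108.83 Y186.24 F1509
G1 X97.66 Y190.86
G1 X86.49 Y186.24
G1 X81.87 Y175.07
G1 X86.49 Y163.90
G1 X97.66 Y159.28
G1 X108.83 Y163.90
G1 X113.45 Y175.07
G0 X64.32 Y97.21
M3 S617
G1 X80.44 Y165.24 F1509
G0 X69.17 Y27.48
M3 S617
G1 X75.74 Y18.73 F1509
G1 X64.88 Y17.42
G1 X69.17 Y27.48
M5
G0 X0.00 Y0.00

viewBox `0 0 118.07 195.40` with mm width/height → 1 unit = 1 mm. Flip: y_m = 195.40 − y_svg.

**Shape 1** — `<circle>` circle, stroke `#008000` → score (S617, F1509). Machine vertices: (113.45,175.07) → (108.83,186.24) → (97.66,190.86) → (86.49,186.24) → (81.87,175.07) → (86.49,163.90) → (97.66,159.28) → (108.83,163.90) → (113.45,175.07). Closed: final G1 returns to the first vertex.

**Shape 2** — `<polyline>` line segment, stroke `#008000` → score (S617, F1509). Machine vertices: (64.32,97.21) → (80.44,165.24). Open path.

**Shape 3** — `<path>` regular polygon, stroke `#008000` → score (S617, F1509). Machine vertices: (69.17,27.48) → (75.74,18.73) → (64.88,17.42) → (69.17,27.48). Closed: final G1 returns to the first vertex.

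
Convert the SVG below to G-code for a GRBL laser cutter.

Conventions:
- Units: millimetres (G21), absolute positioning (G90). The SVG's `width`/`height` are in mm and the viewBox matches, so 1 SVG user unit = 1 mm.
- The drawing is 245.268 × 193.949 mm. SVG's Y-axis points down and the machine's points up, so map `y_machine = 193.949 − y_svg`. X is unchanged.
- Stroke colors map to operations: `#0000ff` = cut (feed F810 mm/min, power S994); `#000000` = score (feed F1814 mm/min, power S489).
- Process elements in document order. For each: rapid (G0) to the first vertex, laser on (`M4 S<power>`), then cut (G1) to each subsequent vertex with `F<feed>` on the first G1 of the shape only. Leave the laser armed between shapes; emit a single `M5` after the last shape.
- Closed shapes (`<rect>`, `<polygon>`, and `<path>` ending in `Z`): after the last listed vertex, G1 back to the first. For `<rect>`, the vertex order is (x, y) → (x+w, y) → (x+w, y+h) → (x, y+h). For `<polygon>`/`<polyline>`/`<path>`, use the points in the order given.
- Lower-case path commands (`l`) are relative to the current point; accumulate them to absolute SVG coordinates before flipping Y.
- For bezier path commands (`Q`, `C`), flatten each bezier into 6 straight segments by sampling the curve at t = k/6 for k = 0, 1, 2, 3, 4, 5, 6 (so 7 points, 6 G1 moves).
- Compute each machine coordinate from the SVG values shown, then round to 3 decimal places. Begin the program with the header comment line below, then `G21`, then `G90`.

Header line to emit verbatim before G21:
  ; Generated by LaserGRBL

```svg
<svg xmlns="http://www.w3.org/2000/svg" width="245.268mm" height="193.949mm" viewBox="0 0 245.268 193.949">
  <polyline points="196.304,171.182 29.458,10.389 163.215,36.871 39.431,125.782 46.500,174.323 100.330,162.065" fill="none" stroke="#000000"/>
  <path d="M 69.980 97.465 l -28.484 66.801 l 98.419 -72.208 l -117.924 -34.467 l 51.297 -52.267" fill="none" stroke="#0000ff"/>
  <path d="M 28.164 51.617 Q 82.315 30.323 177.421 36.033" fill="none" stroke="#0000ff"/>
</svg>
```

; Generated by LaserGRBL
G21
G90
G0 X196.304 Y22.767
M4 S489
G1 X29.458 Y183.560 F1814
G1 X163.215 Y157.078
G1 X39.431 Y68.167
G1 X46.500 Y19.626
G1 X100.330 Y31.884
G0 X69.980 Y96.484
M4 S994
G1 X41.496 Y29.683 F810
G1 X139.915 Y101.891
G1 X21.991 Y136.358
G1 X73.288 Y188.625
G0 X28.164 Y142.332
M4 S994
G1 X47.352 Y148.680 F810
G1 X68.815 Y153.528
G1 X92.554 Y156.875
G1 X118.568 Y158.722
G1 X146.857 Y159.069
G1 X177.421 Y157.916
M5

viewBox `0 0 245.268 193.949` with mm width/height → 1 unit = 1 mm. Flip: y_m = 193.949 − y_svg.

**Shape 1** — `<polyline>` open polyline, stroke `#000000` → score (S489, F1814). Machine vertices: (196.304,22.767) → (29.458,183.560) → (163.215,157.078) → (39.431,68.167) → (46.500,19.626) → (100.330,31.884). Open path.

**Shape 2** — `<path>` open polyline, stroke `#0000ff` → cut (S994, F810). Machine vertices: (69.980,96.484) → (41.496,29.683) → (139.915,101.891) → (21.991,136.358) → (73.288,188.625). Open path.

**Shape 3** — `<path>` quadratic bezier, stroke `#0000ff` → cut (S994, F810). Control points (SVG): P0=(28.164,51.617), P1=(82.315,30.323), P2=(177.421,36.033); sampled at t=k/6. Machine vertices: (28.164,142.332) → (47.352,148.680) → (68.815,153.528) → (92.554,156.875) → (118.568,158.722) → (146.857,159.069) → (177.421,157.916). Open path.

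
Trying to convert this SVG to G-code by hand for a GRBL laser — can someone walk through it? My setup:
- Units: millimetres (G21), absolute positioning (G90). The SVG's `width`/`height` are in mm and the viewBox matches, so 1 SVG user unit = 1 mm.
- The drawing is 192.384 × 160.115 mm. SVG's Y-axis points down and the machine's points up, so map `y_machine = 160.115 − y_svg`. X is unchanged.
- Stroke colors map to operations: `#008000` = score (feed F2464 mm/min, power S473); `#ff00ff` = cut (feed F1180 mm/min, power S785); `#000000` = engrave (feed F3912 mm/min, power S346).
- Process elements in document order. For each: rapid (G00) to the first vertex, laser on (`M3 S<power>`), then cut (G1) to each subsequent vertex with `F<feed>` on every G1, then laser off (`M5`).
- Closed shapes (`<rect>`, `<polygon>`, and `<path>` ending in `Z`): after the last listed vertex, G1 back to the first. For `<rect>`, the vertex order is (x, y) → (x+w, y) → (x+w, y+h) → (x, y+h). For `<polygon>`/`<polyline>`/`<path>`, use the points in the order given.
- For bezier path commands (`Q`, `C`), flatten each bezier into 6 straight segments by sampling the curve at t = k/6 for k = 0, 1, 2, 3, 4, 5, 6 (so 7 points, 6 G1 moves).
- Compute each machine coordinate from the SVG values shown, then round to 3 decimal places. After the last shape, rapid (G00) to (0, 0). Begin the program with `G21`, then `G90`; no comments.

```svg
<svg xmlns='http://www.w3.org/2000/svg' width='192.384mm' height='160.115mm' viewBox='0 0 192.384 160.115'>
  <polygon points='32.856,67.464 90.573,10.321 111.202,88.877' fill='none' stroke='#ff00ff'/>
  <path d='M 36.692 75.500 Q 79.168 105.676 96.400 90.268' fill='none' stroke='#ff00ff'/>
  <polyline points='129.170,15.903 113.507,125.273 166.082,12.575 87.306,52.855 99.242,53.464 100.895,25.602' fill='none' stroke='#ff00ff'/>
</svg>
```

G21
G90
G00 X32.856 Y92.651
M3 S785
G1 X90.573 Y149.794 F1180
G1 X111.202 Y71.238 F1180
G1 X32.856 Y92.651 F1180
M5
G00 X36.692 Y84.615
M3 S785
G1 X50.149 Y75.823 F1180
G1 X62.204 Y69.563 F1180
G1 X72.857 Y65.835 F1180
G1 X82.107 Y64.640 F1180
G1 X89.955 Y65.977 F1180
G1 X96.400 Y69.847 F1180
M5
G00 X129.170 Y144.212
M3 S785
G1 X113.507 Y34.842 F1180
G1 X166.082 Y147.540 F1180
G1 X87.306 Y107.260 F1180
G1 X99.242 Y106.651 F1180
G1 X100.895 Y134.513 F1180
M5
G00 X0.000 Y0.000

viewBox `0 0 192.384 160.115` with mm width/height → 1 unit = 1 mm. Flip: y_m = 160.115 − y_svg.

**Shape 1** — `<polygon>` regular polygon, stroke `#ff00ff` → cut (S785, F1180). Machine vertices: (32.856,92.651) → (90.573,149.794) → (111.202,71.238) → (32.856,92.651). Closed: final G1 returns to the first vertex.

**Shape 2** — `<path>` quadratic bezier, stroke `#ff00ff` → cut (S785, F1180). Control points (SVG): P0=(36.692,75.500), P1=(79.168,105.676), P2=(96.400,90.268); sampled at t=k/6. Machine vertices: (36.692,84.615) → (50.149,75.823) → (62.204,69.563) → (72.857,65.835) → (82.107,64.640) → (89.955,65.977) → (96.400,69.847). Open path.

**Shape 3** — `<polyline>` open polyline, stroke `#ff00ff` → cut (S785, F1180). Machine vertices: (129.170,144.212) → (113.507,34.842) → (166.082,147.540) → (87.306,107.260) → (99.242,106.651) → (100.895,134.513). Open path.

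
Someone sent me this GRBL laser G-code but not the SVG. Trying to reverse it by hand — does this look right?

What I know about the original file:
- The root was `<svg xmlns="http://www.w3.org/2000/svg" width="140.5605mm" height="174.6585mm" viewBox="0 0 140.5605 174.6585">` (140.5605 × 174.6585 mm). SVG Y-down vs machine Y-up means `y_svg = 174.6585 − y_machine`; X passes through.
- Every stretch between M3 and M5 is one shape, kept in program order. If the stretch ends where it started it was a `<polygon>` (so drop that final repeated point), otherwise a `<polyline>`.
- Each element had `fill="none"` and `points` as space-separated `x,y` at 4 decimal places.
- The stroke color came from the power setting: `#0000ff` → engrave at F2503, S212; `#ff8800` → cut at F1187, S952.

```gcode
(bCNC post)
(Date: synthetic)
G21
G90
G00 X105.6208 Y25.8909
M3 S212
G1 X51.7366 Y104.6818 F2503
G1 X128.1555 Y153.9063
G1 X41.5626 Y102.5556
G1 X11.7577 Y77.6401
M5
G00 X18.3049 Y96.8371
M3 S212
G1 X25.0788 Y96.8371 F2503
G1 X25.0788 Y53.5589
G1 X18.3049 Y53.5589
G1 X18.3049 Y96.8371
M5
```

<svg xmlns="http://www.w3.org/2000/svg" width="140.5605mm" height="174.6585mm" viewBox="0 0 140.5605 174.6585">
  <polyline points="105.6208,148.7676 51.7366,69.9767 128.1555,20.7522 41.5626,72.1029 11.7577,97.0184" fill="none" stroke="#0000ff"/>
  <polygon points="18.3049,77.8214 25.0788,77.8214 25.0788,121.0996 18.3049,121.0996" fill="none" stroke="#0000ff"/>
</svg>

Each laser-on run becomes one SVG element. Flip Y back into SVG space with y_svg = 174.6585 − y_machine. Every run uses S212, so all elements get stroke `#0000ff` (engrave).

Run 1: The run is open, so emit a `<polyline>` with points (Y-flipped): 105.6208,148.7676 51.7366,69.9767 128.1555,20.7522 41.5626,72.1029 11.7577,97.0184.

Run 2: The run returns to its start, so emit a `<polygon>` with points (Y-flipped): 18.3049,77.8214 25.0788,77.8214 25.0788,121.0996 18.3049,121.0996.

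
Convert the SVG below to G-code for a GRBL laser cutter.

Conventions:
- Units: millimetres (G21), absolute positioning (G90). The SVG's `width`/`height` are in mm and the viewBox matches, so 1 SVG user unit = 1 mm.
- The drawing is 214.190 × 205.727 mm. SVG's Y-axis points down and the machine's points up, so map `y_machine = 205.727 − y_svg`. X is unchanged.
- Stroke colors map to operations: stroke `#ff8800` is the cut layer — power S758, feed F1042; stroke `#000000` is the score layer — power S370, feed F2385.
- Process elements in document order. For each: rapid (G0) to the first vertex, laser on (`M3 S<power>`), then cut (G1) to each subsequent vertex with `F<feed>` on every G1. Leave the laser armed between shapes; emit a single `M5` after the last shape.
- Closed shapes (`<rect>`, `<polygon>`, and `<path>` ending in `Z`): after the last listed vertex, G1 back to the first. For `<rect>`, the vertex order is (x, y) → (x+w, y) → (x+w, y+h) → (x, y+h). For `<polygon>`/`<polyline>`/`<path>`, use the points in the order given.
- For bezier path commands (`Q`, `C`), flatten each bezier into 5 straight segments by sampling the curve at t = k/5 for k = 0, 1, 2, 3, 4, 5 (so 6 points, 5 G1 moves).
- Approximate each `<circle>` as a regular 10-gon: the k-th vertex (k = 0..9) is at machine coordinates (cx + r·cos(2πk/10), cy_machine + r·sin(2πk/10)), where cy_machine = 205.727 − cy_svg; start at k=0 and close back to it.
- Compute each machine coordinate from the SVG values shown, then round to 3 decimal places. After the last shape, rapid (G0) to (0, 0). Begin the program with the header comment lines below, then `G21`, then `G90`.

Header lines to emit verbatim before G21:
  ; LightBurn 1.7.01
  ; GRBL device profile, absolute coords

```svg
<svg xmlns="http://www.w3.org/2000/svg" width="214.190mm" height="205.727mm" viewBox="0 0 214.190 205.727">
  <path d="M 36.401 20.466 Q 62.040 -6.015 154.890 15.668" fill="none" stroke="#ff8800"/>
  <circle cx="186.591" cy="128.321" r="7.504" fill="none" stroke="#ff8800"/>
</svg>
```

Since the viewBox matches the mm dimensions, user units are millimetres directly. The only transform is the Y-flip y_m = 205.727 − y_svg.

Shape 1 is a quadratic bezier drawn with `<path>`. Its stroke #ff8800 means cut at S758, F1042. After flipping Y the toolpath is (36.401,185.261) → (49.345,193.927) → (67.666,198.740) → (91.364,199.699) → (120.438,196.806) → (154.890,190.059).

Shape 2 is a circle drawn with `<circle>`. Its stroke #ff8800 means cut at S758, F1042. After flipping Y the toolpath is (194.095,77.406) → (192.662,81.817) → (188.910,84.543) → (184.272,84.543) → (180.520,81.817) → (179.087,77.406) → (180.520,72.995) → (184.272,70.269) → (188.910,70.269) → (192.662,72.995) → (194.095,77.406), returning to the start.

; LightBurn 1.7.01
; GRBL device profile, absolute coords
G21
G90
G0 X36.401 Y185.261
M3 S758
G1 X49.345 Y193.927 F1042
G1 X67.666 Y198.740 F1042
G1 X91.364 Y199.699 F1042
G1 X120.438 Y196.806 F1042
G1 X154.890 Y190.059 F1042
G0 X194.095 Y77.406
M3 S758
G1 X192.662 Y81.817 F1042
G1 X188.910 Y84.543 F1042
G1 X184.272 Y84.543 F1042
G1 X180.520 Y81.817 F1042
G1 X179.087 Y77.406 F1042
G1 X180.520 Y72.995 F1042
G1 X184.272 Y70.269 F1042
G1 X188.910 Y70.269 F1042
G1 X192.662 Y72.995 F1042
G1 X194.095 Y77.406 F1042
M5
G0 X0.000 Y0.000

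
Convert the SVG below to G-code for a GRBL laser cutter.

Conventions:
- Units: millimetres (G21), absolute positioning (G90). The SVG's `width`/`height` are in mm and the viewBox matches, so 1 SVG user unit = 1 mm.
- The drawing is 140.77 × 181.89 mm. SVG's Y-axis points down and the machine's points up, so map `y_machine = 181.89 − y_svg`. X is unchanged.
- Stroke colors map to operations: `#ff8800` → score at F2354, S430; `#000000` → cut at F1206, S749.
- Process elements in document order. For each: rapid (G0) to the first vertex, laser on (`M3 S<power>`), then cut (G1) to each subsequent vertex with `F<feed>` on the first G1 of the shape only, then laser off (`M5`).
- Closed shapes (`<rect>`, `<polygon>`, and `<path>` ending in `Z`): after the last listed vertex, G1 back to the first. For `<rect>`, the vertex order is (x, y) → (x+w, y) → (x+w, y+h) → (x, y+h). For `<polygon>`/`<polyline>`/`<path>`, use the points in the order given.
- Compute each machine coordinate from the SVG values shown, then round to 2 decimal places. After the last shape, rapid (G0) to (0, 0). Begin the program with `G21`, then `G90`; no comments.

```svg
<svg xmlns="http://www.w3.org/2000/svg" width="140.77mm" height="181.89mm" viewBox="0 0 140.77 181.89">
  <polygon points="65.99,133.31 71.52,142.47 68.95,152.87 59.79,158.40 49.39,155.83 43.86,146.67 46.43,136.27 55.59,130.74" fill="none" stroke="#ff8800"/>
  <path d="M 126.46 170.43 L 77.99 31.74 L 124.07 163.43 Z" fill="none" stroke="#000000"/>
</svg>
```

G21
G90
G0 X65.99 Y48.58
M3 S430
G1 X71.52 Y39.42 F2354
G1 X68.95 Y29.02
G1 X59.79 Y23.49
G1 X49.39 Y26.06
G1 X43.86 Y35.22
G1 X46.43 Y45.62
G1 X55.59 Y51.15
G1 X65.99 Y48.58
M5
G0 X126.46 Y11.46
M3 S749
G1 X77.99 Y150.15 F1206
G1 X124.07 Y18.46
G1 X126.46 Y11.46
M5
G0 X0.00 Y0.00

Since the viewBox matches the mm dimensions, user units are millimetres directly. The only transform is the Y-flip y_m = 181.89 − y_svg.

Shape 1 is a regular polygon drawn with `<polygon>`. Its stroke #ff8800 means score at S430, F2354. After flipping Y the toolpath is (65.99,48.58) → (71.52,39.42) → (68.95,29.02) → (59.79,23.49) → (49.39,26.06) → (43.86,35.22) → (46.43,45.62) → (55.59,51.15) → (65.99,48.58), returning to the start.

Shape 2 is a closed polygon drawn with `<path>`. Its stroke #000000 means cut at S749, F1206. After flipping Y the toolpath is (126.46,11.46) → (77.99,150.15) → (124.07,18.46) → (126.46,11.46), returning to the start.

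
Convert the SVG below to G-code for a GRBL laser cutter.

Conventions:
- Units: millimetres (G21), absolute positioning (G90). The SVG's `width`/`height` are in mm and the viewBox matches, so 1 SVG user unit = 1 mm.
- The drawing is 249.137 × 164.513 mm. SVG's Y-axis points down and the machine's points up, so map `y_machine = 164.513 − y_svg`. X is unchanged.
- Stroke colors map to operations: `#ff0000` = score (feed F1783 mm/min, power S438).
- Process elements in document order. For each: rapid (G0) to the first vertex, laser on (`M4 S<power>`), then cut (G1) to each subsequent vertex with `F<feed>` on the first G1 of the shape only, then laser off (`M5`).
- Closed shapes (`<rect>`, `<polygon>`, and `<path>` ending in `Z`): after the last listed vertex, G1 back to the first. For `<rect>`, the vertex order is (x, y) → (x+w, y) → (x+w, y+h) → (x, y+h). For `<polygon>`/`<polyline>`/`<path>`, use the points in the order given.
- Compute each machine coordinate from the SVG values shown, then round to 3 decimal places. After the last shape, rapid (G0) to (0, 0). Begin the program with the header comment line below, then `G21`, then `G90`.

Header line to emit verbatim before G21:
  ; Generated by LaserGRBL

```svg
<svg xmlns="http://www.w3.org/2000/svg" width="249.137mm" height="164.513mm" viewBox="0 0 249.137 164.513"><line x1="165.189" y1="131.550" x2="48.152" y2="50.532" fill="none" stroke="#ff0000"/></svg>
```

viewBox `0 0 249.137 164.513` with mm width/height → 1 unit = 1 mm. Flip: y_m = 164.513 − y_svg.

**Shape 1** — `<line>` line segment, stroke `#ff0000` → score (S438, F1783). Machine vertices: (165.189,32.963) → (48.152,113.981). Open path.

; Generated by LaserGRBL
G21
G90
G0 X165.189 Y32.963
M4 S438
G1 X48.152 Y113.981 F1783
M5
G0 X0.000 Y0.000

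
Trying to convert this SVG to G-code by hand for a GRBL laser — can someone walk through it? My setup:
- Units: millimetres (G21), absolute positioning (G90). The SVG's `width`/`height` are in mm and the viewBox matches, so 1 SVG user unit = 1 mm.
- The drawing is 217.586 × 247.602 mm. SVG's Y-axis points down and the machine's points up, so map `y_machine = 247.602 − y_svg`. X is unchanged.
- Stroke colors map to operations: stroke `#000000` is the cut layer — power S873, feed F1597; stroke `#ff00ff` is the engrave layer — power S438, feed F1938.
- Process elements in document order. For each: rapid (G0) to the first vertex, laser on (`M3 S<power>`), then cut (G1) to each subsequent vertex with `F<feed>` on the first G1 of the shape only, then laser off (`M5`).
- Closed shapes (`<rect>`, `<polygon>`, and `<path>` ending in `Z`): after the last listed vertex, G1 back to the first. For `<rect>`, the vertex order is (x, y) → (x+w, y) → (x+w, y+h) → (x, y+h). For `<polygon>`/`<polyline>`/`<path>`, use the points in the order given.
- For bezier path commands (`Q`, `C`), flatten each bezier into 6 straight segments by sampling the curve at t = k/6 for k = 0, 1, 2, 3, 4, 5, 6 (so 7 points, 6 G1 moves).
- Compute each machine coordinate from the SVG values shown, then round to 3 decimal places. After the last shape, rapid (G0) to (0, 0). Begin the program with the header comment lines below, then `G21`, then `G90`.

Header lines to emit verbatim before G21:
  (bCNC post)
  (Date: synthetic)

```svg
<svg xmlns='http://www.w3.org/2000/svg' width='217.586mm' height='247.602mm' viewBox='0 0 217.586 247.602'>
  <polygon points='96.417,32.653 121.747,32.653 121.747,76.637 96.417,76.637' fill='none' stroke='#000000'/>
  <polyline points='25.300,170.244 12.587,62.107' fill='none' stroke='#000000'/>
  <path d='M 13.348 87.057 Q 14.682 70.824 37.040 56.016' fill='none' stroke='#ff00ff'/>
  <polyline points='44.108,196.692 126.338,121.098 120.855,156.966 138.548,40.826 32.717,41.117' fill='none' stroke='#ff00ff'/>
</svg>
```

Since the viewBox matches the mm dimensions, user units are millimetres directly. The only transform is the Y-flip y_m = 247.602 − y_svg.

Shape 1 is a rectangle drawn with `<polygon>`. Its stroke #000000 means cut at S873, F1597. After flipping Y the toolpath is (96.417,214.949) → (121.747,214.949) → (121.747,170.965) → (96.417,170.965) → (96.417,214.949), returning to the start.

Shape 2 is a line segment drawn with `<polyline>`. Its stroke #000000 means cut at S873, F1597. After flipping Y the toolpath is (25.300,77.358) → (12.587,185.495).

Shape 3 is a quadratic bezier drawn with `<path>`. Its stroke #ff00ff means engrave at S438, F1938. After flipping Y the toolpath is (13.348,160.545) → (14.377,165.916) → (16.573,171.209) → (19.938,176.422) → (24.471,181.556) → (30.171,186.610) → (37.040,191.586).

Shape 4 is a open polyline drawn with `<polyline>`. Its stroke #ff00ff means engrave at S438, F1938. After flipping Y the toolpath is (44.108,50.910) → (126.338,126.504) → (120.855,90.636) → (138.548,206.776) → (32.717,206.485).

(bCNC post)
(Date: synthetic)
G21
G90
G0 X96.417 Y214.949
M3 S873
G1 X121.747 Y214.949 F1597
G1 X121.747 Y170.965
G1 X96.417 Y170.965
G1 X96.417 Y214.949
M5
G0 X25.300 Y77.358
M3 S873
G1 X12.587 Y185.495 F1597
M5
G0 X13.348 Y160.545
M3 S438
G1 X14.377 Y165.916 F1938
G1 X16.573 Y171.209
G1 X19.938 Y176.422
G1 X24.471 Y181.556
G1 X30.171 Y186.610
G1 X37.040 Y191.586
M5
G0 X44.108 Y50.910
M3 S438
G1 X126.338 Y126.504 F1938
G1 X120.855 Y90.636
G1 X138.548 Y206.776
G1 X32.717 Y206.485
M5
G0 X0.000 Y0.000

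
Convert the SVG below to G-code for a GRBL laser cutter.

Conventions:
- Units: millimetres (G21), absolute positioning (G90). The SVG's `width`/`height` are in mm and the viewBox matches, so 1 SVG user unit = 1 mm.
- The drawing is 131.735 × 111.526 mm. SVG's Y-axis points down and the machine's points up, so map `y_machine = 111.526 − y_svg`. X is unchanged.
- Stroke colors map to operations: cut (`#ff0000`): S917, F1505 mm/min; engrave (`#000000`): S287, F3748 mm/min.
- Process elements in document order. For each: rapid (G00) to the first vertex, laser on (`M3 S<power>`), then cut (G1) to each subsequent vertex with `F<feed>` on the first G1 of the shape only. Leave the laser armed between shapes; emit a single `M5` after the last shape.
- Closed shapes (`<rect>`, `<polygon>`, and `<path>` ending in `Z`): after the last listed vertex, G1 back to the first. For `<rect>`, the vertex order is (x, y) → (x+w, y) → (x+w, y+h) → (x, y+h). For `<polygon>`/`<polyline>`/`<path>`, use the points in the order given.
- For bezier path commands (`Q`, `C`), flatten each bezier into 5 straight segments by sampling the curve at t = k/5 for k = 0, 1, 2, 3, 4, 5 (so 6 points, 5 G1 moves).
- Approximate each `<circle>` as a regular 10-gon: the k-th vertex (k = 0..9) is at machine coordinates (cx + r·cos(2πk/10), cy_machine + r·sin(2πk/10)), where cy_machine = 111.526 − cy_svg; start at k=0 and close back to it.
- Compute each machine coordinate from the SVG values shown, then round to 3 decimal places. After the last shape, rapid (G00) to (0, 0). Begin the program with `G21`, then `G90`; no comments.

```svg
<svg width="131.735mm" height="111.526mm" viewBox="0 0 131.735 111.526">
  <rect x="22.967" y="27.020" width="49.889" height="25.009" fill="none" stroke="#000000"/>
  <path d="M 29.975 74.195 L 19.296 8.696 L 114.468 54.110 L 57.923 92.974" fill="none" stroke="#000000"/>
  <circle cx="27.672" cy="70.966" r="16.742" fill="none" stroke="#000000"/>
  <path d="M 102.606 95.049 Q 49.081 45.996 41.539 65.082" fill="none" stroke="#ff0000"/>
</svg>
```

G21
G90
G00 X22.967 Y84.506
M3 S287
G1 X72.856 Y84.506 F3748
G1 X72.856 Y59.497
G1 X22.967 Y59.497
G1 X22.967 Y84.506
G00 X29.975 Y37.331
M3 S287
G1 X19.296 Y102.830 F3748
G1 X114.468 Y57.416
G1 X57.923 Y18.552
G00 X44.414 Y40.560
M3 S287
G1 X41.217 Y50.401 F3748
G1 X32.846 Y56.483
G1 X22.498 Y56.483
G1 X14.127 Y50.401
G1 X10.930 Y40.560
G1 X14.127 Y30.719
G1 X22.498 Y24.637
G1 X32.846 Y24.637
G1 X41.217 Y30.719
G1 X44.414 Y40.560
G00 X102.606 Y16.477
M3 S917
G1 X83.035 Y33.373 F1505
G1 X67.143 Y44.817
G1 X54.930 Y50.811
G1 X46.395 Y51.353
G1 X41.539 Y46.444
M5
G00 X0.000 Y0.000

viewBox `0 0 131.735 111.526` with mm width/height → 1 unit = 1 mm. Flip: y_m = 111.526 − y_svg.

**Shape 1** — `<rect>` rectangle, stroke `#000000` → engrave (S287, F3748). Machine vertices: (22.967,84.506) → (72.856,84.506) → (72.856,59.497) → (22.967,59.497) → (22.967,84.506). Closed: final G1 returns to the first vertex.

**Shape 2** — `<path>` open polyline, stroke `#000000` → engrave (S287, F3748). Machine vertices: (29.975,37.331) → (19.296,102.830) → (114.468,57.416) → (57.923,18.552). Open path.

**Shape 3** — `<circle>` circle, stroke `#000000` → engrave (S287, F3748). Machine vertices: (44.414,40.560) → (41.217,50.401) → (32.846,56.483) → (22.498,56.483) → (14.127,50.401) → (10.930,40.560) → (14.127,30.719) → (22.498,24.637) → (32.846,24.637) → (41.217,30.719) → (44.414,40.560). Closed: final G1 returns to the first vertex.

**Shape 4** — `<path>` quadratic bezier, stroke `#ff0000` → cut (S917, F1505). Control points (SVG): P0=(102.606,95.049), P1=(49.081,45.996), P2=(41.539,65.082); sampled at t=k/5. Machine vertices: (102.606,16.477) → (83.035,33.373) → (67.143,44.817) → (54.930,50.811) → (46.395,51.353) → (41.539,46.444). Open path.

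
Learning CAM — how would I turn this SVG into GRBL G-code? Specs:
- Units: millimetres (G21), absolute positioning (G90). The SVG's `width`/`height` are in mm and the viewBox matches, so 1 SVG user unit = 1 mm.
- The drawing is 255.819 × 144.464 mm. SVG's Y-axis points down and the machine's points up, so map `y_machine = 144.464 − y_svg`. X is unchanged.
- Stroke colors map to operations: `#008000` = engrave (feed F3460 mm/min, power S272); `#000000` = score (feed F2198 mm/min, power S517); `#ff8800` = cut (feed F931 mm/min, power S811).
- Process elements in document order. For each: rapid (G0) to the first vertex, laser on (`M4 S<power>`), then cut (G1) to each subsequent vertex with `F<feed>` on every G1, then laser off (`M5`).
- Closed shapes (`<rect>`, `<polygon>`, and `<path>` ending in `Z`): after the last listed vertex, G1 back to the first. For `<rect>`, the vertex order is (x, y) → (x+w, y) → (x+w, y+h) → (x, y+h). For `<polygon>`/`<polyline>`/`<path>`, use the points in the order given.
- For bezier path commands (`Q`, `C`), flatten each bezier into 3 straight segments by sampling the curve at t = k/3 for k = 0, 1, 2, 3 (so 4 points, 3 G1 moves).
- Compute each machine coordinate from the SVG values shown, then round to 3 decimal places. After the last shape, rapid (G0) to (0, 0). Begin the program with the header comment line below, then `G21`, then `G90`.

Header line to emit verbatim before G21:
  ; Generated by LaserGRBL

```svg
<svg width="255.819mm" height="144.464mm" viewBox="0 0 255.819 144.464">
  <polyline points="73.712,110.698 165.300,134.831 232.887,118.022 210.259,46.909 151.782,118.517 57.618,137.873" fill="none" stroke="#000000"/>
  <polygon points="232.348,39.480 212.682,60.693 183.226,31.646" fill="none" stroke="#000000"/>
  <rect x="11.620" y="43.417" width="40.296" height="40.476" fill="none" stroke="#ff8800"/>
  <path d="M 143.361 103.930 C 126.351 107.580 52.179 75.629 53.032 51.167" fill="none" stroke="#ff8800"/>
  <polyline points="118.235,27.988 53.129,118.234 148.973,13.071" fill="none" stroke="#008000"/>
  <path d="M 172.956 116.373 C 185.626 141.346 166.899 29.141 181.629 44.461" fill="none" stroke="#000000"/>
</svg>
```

; Generated by LaserGRBL
G21
G90
G0 X73.712 Y33.766
M4 S517
G1 X165.300 Y9.633 F2198
G1 X232.887 Y26.442 F2198
G1 X210.259 Y97.555 F2198
G1 X151.782 Y25.947 F2198
G1 X57.618 Y6.591 F2198
M5
G0 X232.348 Y104.984
M4 S517
G1 X212.682 Y83.771 F2198
G1 X183.226 Y112.818 F2198
G1 X232.348 Y104.984 F2198
M5
G0 X11.620 Y101.047
M4 S811
G1 X51.916 Y101.047 F931
G1 X51.916 Y60.571 F931
G1 X11.620 Y60.571 F931
G1 X11.620 Y101.047 F931
M5
G0 X143.361 Y40.534
M4 S811
G1 X112.193 Y47.155 F931
G1 X72.292 Y67.935 F931
G1 X53.032 Y93.297 F931
M5
G0 X118.235 Y116.476
M4 S272
G1 X53.129 Y26.230 F3460
G1 X148.973 Y131.393 F3460
M5
G0 X172.956 Y28.091
M4 S517
G1 X177.562 Y39.040 F2198
G1 X175.649 Y82.618 F2198
G1 X181.629 Y100.003 F2198
M5
G0 X0.000 Y0.000

Since the viewBox matches the mm dimensions, user units are millimetres directly. The only transform is the Y-flip y_m = 144.464 − y_svg.

Shape 1 is a open polyline drawn with `<polyline>`. Its stroke #000000 means score at S517, F2198. After flipping Y the toolpath is (73.712,33.766) → (165.300,9.633) → (232.887,26.442) → (210.259,97.555) → (151.782,25.947) → (57.618,6.591).

Shape 2 is a closed polygon drawn with `<polygon>`. Its stroke #000000 means score at S517, F2198. After flipping Y the toolpath is (232.348,104.984) → (212.682,83.771) → (183.226,112.818) → (232.348,104.984), returning to the start.

Shape 3 is a rectangle drawn with `<rect>`. Its stroke #ff8800 means cut at S811, F931. After flipping Y the toolpath is (11.620,101.047) → (51.916,101.047) → (51.916,60.571) → (11.620,60.571) → (11.620,101.047), returning to the start.

Shape 4 is a cubic bezier drawn with `<path>`. Its stroke #ff8800 means cut at S811, F931. After flipping Y the toolpath is (143.361,40.534) → (112.193,47.155) → (72.292,67.935) → (53.032,93.297).

Shape 5 is a open polyline drawn with `<polyline>`. Its stroke #008000 means engrave at S272, F3460. After flipping Y the toolpath is (118.235,116.476) → (53.129,26.230) → (148.973,131.393).

Shape 6 is a cubic bezier drawn with `<path>`. Its stroke #000000 means score at S517, F2198. After flipping Y the toolpath is (172.956,28.091) → (177.562,39.040) → (175.649,82.618) → (181.629,100.003).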